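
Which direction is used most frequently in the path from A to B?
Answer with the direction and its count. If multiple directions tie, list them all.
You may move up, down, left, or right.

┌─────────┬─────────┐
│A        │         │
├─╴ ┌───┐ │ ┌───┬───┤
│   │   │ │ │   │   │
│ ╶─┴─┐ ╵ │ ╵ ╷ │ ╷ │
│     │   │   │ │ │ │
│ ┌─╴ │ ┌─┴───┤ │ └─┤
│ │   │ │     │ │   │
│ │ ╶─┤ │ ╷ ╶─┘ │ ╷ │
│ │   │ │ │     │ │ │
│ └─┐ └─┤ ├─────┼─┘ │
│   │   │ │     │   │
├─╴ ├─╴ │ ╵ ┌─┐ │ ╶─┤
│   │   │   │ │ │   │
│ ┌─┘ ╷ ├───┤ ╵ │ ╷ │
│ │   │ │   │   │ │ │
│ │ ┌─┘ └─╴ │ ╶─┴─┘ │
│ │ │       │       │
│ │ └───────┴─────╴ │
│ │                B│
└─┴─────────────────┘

Directions: right, down, left, down, right, right, down, left, down, right, down, right, down, left, down, left, down, down, right, right, right, right, right, right, right, right
Counts: {'right': 13, 'down': 9, 'left': 4}
Most common: right (13 times)

Solution:

┌─────────┬─────────┐
│A ↓      │         │
├─╴ ┌───┐ │ ┌───┬───┤
│↓ ↲│   │ │ │   │   │
│ ╶─┴─┐ ╵ │ ╵ ╷ │ ╷ │
│↳ → ↓│   │   │ │ │ │
│ ┌─╴ │ ┌─┴───┤ │ └─┤
│ │↓ ↲│ │     │ │   │
│ │ ╶─┤ │ ╷ ╶─┘ │ ╷ │
│ │↳ ↓│ │ │     │ │ │
│ └─┐ └─┤ ├─────┼─┘ │
│   │↳ ↓│ │     │   │
├─╴ ├─╴ │ ╵ ┌─┐ │ ╶─┤
│   │↓ ↲│   │ │ │   │
│ ┌─┘ ╷ ├───┤ ╵ │ ╷ │
│ │↓ ↲│ │   │   │ │ │
│ │ ┌─┘ └─╴ │ ╶─┴─┘ │
│ │↓│       │       │
│ │ └───────┴─────╴ │
│ │↳ → → → → → → → B│
└─┴─────────────────┘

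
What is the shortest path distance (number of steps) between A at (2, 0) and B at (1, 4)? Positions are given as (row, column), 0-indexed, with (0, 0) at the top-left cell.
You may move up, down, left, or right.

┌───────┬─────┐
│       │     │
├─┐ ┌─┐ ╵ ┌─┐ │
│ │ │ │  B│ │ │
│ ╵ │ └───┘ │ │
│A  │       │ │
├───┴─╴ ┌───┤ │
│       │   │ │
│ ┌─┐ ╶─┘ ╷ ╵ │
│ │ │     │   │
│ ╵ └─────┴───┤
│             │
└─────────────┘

Finding path from (2, 0) to (1, 4):
Path: (2,0) → (2,1) → (1,1) → (0,1) → (0,2) → (0,3) → (1,3) → (1,4)
Distance: 7 steps

Solution:

┌───────┬─────┐
│  ↱ → ↓│     │
├─┐ ┌─┐ ╵ ┌─┐ │
│ │↑│ │↳ B│ │ │
│ ╵ │ └───┘ │ │
│A ↑│       │ │
├───┴─╴ ┌───┤ │
│       │   │ │
│ ┌─┐ ╶─┘ ╷ ╵ │
│ │ │     │   │
│ ╵ └─────┴───┤
│             │
└─────────────┘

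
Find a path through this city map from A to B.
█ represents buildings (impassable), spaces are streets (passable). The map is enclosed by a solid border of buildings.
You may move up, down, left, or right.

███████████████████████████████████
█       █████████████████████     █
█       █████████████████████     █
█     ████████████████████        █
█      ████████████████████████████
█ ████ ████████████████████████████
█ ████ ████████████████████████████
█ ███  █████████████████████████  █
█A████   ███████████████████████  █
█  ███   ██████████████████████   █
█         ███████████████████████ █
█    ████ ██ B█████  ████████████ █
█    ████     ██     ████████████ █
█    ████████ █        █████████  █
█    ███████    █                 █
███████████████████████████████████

Finding the shortest path from A to B:
Movement: cardinal only
Path length: 17 steps
Directions: down → down → right → right → right → right → right → right → right → right → down → down → right → right → right → up → right

Solution:

███████████████████████████████████
█       █████████████████████     █
█       █████████████████████     █
█     ████████████████████        █
█      ████████████████████████████
█ ████ ████████████████████████████
█ ████ ████████████████████████████
█ ███  █████████████████████████  █
█A████   ███████████████████████  █
█↓ ███   ██████████████████████   █
█↳→→→→→→→↓███████████████████████ █
█    ████↓██↱B█████  ████████████ █
█    ████↳→→↑ ██     ████████████ █
█    ████████ █        █████████  █
█    ███████    █                 █
███████████████████████████████████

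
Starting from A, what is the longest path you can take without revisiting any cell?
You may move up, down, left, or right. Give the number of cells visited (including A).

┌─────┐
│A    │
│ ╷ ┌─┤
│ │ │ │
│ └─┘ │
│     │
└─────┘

Finding longest simple path using DFS:
Start: (0, 0)
Longest path visits 6 cells
Path: A → down → down → right → right → up

Solution:

┌─────┐
│A    │
│ ╷ ┌─┤
│↓│ │B│
│ └─┘ │
│↳ → ↑│
└─────┘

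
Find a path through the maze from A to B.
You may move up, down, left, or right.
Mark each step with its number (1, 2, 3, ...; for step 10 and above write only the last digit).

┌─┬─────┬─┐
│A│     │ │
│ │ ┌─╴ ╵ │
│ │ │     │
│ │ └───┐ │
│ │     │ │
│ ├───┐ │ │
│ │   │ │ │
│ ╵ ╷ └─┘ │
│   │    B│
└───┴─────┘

Finding the shortest path through the maze:
Path length: 10 steps
Directions: down → down → down → down → right → up → right → down → right → right

Solution:

┌─┬─────┬─┐
│A│     │ │
│ │ ┌─╴ ╵ │
│1│ │     │
│ │ └───┐ │
│2│     │ │
│ ├───┐ │ │
│3│6 7│ │ │
│ ╵ ╷ └─┘ │
│4 5│8 9 B│
└───┴─────┘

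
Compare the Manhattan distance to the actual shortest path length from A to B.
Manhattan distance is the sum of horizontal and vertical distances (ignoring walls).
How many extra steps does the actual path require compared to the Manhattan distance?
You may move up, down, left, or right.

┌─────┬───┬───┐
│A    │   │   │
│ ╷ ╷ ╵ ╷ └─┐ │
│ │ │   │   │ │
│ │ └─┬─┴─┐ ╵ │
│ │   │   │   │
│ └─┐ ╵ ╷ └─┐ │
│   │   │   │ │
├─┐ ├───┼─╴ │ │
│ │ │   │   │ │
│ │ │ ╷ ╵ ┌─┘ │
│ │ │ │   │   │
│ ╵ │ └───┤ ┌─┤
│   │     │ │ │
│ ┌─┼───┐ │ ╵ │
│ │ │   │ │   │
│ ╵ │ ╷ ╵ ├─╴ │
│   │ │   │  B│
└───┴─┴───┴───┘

Manhattan distance: |8 - 0| + |6 - 0| = 14
Actual path length: 18
Extra steps: 18 - 14 = 4

Solution:

┌─────┬───┬───┐
│A → ↓│↱ ↓│   │
│ ╷ ╷ ╵ ╷ └─┐ │
│ │ │↳ ↑│↳ ↓│ │
│ │ └─┬─┴─┐ ╵ │
│ │   │   │↳ ↓│
│ └─┐ ╵ ╷ └─┐ │
│   │   │   │↓│
├─┐ ├───┼─╴ │ │
│ │ │   │   │↓│
│ │ │ ╷ ╵ ┌─┘ │
│ │ │ │   │↓ ↲│
│ ╵ │ └───┤ ┌─┤
│   │     │↓│ │
│ ┌─┼───┐ │ ╵ │
│ │ │   │ │↳ ↓│
│ ╵ │ ╷ ╵ ├─╴ │
│   │ │   │  B│
└───┴─┴───┴───┘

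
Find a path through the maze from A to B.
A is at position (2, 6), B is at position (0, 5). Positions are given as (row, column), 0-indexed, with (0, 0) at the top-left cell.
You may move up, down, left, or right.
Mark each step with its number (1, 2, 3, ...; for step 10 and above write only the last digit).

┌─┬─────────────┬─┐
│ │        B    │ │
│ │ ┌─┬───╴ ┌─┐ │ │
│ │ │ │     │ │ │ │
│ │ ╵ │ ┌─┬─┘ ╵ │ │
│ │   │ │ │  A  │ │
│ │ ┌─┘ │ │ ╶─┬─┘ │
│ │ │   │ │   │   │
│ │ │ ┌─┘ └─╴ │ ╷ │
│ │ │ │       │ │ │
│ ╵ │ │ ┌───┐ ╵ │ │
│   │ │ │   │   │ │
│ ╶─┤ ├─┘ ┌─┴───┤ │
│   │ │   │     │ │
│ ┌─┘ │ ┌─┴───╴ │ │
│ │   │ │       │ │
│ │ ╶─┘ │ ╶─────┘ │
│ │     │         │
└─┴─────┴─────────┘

Finding the shortest path from (2, 6) to (0, 5):
Path length: 5 steps
Directions: right → up → up → left → left

Solution:

┌─┬─────────────┬─┐
│ │        B 4 3│ │
│ │ ┌─┬───╴ ┌─┐ │ │
│ │ │ │     │ │2│ │
│ │ ╵ │ ┌─┬─┘ ╵ │ │
│ │   │ │ │  A 1│ │
│ │ ┌─┘ │ │ ╶─┬─┘ │
│ │ │   │ │   │   │
│ │ │ ┌─┘ └─╴ │ ╷ │
│ │ │ │       │ │ │
│ ╵ │ │ ┌───┐ ╵ │ │
│   │ │ │   │   │ │
│ ╶─┤ ├─┘ ┌─┴───┤ │
│   │ │   │     │ │
│ ┌─┘ │ ┌─┴───╴ │ │
│ │   │ │       │ │
│ │ ╶─┘ │ ╶─────┘ │
│ │     │         │
└─┴─────┴─────────┘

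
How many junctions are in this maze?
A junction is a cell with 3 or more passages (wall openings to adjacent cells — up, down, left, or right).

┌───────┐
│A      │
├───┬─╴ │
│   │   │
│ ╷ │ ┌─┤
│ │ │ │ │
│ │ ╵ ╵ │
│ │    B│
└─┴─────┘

Checking each cell for number of passages:

Junctions found (3+ passages):
  (3, 2): 3 passages
Total junctions: 1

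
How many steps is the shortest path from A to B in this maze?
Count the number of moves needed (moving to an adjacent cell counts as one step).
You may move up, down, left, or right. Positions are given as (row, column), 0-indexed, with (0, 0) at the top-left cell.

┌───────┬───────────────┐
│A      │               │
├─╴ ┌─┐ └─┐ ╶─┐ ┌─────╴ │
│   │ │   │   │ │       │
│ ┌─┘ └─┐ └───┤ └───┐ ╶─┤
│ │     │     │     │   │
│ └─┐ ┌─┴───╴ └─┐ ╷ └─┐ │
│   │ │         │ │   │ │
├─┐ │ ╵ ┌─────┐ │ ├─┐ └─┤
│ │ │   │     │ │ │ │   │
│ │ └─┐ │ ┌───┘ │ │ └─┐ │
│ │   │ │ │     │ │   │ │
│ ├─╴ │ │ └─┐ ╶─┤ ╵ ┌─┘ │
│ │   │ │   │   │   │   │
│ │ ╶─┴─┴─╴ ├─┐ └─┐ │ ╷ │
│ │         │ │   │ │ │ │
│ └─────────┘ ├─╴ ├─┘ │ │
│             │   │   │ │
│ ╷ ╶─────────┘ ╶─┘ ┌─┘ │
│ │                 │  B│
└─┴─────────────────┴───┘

Using BFS to find shortest path:
Start: (0, 0), End: (9, 11)
Path found:
(0,0) → (0,1) → (0,2) → (0,3) → (1,3) → (1,4) → (2,4) → (2,5) → (2,6) → (3,6) → (3,7) → (4,7) → (5,7) → (5,6) → (6,6) → (6,7) → (7,7) → (7,8) → (8,8) → (8,7) → (9,7) → (9,8) → (9,9) → (8,9) → (8,10) → (7,10) → (6,10) → (6,11) → (7,11) → (8,11) → (9,11)
Number of steps: 30

Solution:

┌───────┬───────────────┐
│A → → ↓│               │
├─╴ ┌─┐ └─┐ ╶─┐ ┌─────╴ │
│   │ │↳ ↓│   │ │       │
│ ┌─┘ └─┐ └───┤ └───┐ ╶─┤
│ │     │↳ → ↓│     │   │
│ └─┐ ┌─┴───╴ └─┐ ╷ └─┐ │
│   │ │      ↳ ↓│ │   │ │
├─┐ │ ╵ ┌─────┐ │ ├─┐ └─┤
│ │ │   │     │↓│ │ │   │
│ │ └─┐ │ ┌───┘ │ │ └─┐ │
│ │   │ │ │  ↓ ↲│ │   │ │
│ ├─╴ │ │ └─┐ ╶─┤ ╵ ┌─┘ │
│ │   │ │   │↳ ↓│   │↱ ↓│
│ │ ╶─┴─┴─╴ ├─┐ └─┐ │ ╷ │
│ │         │ │↳ ↓│ │↑│↓│
│ └─────────┘ ├─╴ ├─┘ │ │
│             │↓ ↲│↱ ↑│↓│
│ ╷ ╶─────────┘ ╶─┘ ┌─┘ │
│ │            ↳ → ↑│  B│
└─┴─────────────────┴───┘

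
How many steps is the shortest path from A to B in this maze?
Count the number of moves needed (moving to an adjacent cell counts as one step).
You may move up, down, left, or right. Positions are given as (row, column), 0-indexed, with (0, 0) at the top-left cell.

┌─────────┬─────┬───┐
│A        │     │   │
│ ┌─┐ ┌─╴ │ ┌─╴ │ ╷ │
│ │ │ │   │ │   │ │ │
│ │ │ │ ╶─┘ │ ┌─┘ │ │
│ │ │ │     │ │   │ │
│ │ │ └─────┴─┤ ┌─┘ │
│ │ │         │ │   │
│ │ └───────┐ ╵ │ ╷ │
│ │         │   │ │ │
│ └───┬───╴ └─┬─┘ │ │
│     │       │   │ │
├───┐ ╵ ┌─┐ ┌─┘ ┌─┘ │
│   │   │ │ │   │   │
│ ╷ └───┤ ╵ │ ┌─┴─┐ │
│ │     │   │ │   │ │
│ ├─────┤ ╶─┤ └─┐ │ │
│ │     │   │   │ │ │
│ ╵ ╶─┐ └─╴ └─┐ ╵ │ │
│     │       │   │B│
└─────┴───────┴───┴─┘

Using BFS to find shortest path:
Start: (0, 0), End: (9, 9)
Path found:
(0,0) → (0,1) → (0,2) → (1,2) → (2,2) → (3,2) → (3,3) → (3,4) → (3,5) → (3,6) → (4,6) → (4,7) → (3,7) → (2,7) → (2,8) → (1,8) → (0,8) → (0,9) → (1,9) → (2,9) → (3,9) → (4,9) → (5,9) → (6,9) → (7,9) → (8,9) → (9,9)
Number of steps: 26

Solution:

┌─────────┬─────┬───┐
│A → ↓    │     │↱ ↓│
│ ┌─┐ ┌─╴ │ ┌─╴ │ ╷ │
│ │ │↓│   │ │   │↑│↓│
│ │ │ │ ╶─┘ │ ┌─┘ │ │
│ │ │↓│     │ │↱ ↑│↓│
│ │ │ └─────┴─┤ ┌─┘ │
│ │ │↳ → → → ↓│↑│  ↓│
│ │ └───────┐ ╵ │ ╷ │
│ │         │↳ ↑│ │↓│
│ └───┬───╴ └─┬─┘ │ │
│     │       │   │↓│
├───┐ ╵ ┌─┐ ┌─┘ ┌─┘ │
│   │   │ │ │   │  ↓│
│ ╷ └───┤ ╵ │ ┌─┴─┐ │
│ │     │   │ │   │↓│
│ ├─────┤ ╶─┤ └─┐ │ │
│ │     │   │   │ │↓│
│ ╵ ╶─┐ └─╴ └─┐ ╵ │ │
│     │       │   │B│
└─────┴───────┴───┴─┘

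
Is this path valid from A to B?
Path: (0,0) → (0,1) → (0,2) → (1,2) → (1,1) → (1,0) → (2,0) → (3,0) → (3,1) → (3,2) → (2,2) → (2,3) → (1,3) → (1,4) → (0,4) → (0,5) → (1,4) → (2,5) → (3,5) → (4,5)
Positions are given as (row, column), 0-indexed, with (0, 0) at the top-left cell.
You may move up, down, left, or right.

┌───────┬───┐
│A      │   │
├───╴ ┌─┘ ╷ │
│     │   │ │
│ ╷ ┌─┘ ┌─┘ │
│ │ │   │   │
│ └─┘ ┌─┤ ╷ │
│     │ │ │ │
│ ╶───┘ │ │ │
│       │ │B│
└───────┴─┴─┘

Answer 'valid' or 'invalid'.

Checking path validity:
Result: Invalid move at step 16: cannot move from (0, 5) to (1, 4).

invalid

Correct solution:

┌───────┬───┐
│A → ↓  │↱ ↓│
├───╴ ┌─┘ ╷ │
│↓ ← ↲│↱ ↑│↓│
│ ╷ ┌─┘ ┌─┘ │
│↓│ │↱ ↑│  ↓│
│ └─┘ ┌─┤ ╷ │
│↳ → ↑│ │ │↓│
│ ╶───┘ │ │ │
│       │ │B│
└───────┴─┴─┘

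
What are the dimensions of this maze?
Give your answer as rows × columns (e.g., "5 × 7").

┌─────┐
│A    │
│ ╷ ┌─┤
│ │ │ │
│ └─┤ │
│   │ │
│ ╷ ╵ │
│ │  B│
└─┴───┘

Counting the maze dimensions:
Rows (vertical): 4
Columns (horizontal): 3
Dimensions: 4 × 3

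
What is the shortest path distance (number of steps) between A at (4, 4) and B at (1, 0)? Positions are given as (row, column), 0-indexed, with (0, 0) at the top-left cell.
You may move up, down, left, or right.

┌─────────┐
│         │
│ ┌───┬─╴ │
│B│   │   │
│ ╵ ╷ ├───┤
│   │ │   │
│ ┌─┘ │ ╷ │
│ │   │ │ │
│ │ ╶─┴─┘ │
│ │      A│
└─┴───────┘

Finding path from (4, 4) to (1, 0):
Path: (4,4) → (4,3) → (4,2) → (4,1) → (3,1) → (3,2) → (2,2) → (1,2) → (1,1) → (2,1) → (2,0) → (1,0)
Distance: 11 steps

Solution:

┌─────────┐
│         │
│ ┌───┬─╴ │
│B│↓ ↰│   │
│ ╵ ╷ ├───┤
│↑ ↲│↑│   │
│ ┌─┘ │ ╷ │
│ │↱ ↑│ │ │
│ │ ╶─┴─┘ │
│ │↑ ← ← A│
└─┴───────┘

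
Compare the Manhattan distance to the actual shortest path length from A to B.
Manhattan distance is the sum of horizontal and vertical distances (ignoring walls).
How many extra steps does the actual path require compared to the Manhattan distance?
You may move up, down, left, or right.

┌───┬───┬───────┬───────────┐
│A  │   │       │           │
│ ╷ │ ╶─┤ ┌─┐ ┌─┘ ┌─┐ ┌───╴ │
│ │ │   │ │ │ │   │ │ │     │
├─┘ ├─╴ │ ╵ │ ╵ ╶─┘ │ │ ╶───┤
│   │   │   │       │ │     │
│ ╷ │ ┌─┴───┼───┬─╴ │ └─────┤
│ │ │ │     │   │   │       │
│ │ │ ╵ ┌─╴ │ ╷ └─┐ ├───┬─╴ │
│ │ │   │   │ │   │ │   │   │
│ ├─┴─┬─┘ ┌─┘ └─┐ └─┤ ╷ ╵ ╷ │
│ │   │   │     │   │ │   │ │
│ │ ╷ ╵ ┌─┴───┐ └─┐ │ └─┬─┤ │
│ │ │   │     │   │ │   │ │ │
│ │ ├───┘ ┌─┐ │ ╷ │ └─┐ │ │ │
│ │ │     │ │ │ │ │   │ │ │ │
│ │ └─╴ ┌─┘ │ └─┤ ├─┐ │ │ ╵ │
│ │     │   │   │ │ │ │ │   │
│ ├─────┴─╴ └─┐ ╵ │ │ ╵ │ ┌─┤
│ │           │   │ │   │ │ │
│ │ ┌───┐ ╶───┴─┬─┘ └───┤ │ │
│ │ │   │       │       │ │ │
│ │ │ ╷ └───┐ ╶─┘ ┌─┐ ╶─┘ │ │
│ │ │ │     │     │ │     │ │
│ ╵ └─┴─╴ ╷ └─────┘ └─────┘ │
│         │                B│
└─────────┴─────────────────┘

Manhattan distance: |12 - 0| + |13 - 0| = 25
Actual path length: 29
Extra steps: 29 - 25 = 4

Solution:

┌───┬───┬───────┬───────────┐
│A ↓│   │       │           │
│ ╷ │ ╶─┤ ┌─┐ ┌─┘ ┌─┐ ┌───╴ │
│ │↓│   │ │ │ │   │ │ │     │
├─┘ ├─╴ │ ╵ │ ╵ ╶─┘ │ │ ╶───┤
│↓ ↲│   │   │       │ │     │
│ ╷ │ ┌─┴───┼───┬─╴ │ └─────┤
│↓│ │ │     │   │   │       │
│ │ │ ╵ ┌─╴ │ ╷ └─┐ ├───┬─╴ │
│↓│ │   │   │ │   │ │   │   │
│ ├─┴─┬─┘ ┌─┘ └─┐ └─┤ ╷ ╵ ╷ │
│↓│   │   │     │   │ │   │ │
│ │ ╷ ╵ ┌─┴───┐ └─┐ │ └─┬─┤ │
│↓│ │   │     │   │ │   │ │ │
│ │ ├───┘ ┌─┐ │ ╷ │ └─┐ │ │ │
│↓│ │     │ │ │ │ │   │ │ │ │
│ │ └─╴ ┌─┘ │ └─┤ ├─┐ │ │ ╵ │
│↓│     │   │   │ │ │ │ │   │
│ ├─────┴─╴ └─┐ ╵ │ │ ╵ │ ┌─┤
│↓│           │   │ │   │ │ │
│ │ ┌───┐ ╶───┴─┬─┘ └───┤ │ │
│↓│ │   │       │       │ │ │
│ │ │ ╷ └───┐ ╶─┘ ┌─┐ ╶─┘ │ │
│↓│ │ │  ↱ ↓│     │ │     │ │
│ ╵ └─┴─╴ ╷ └─────┘ └─────┘ │
│↳ → → → ↑│↳ → → → → → → → B│
└─────────┴─────────────────┘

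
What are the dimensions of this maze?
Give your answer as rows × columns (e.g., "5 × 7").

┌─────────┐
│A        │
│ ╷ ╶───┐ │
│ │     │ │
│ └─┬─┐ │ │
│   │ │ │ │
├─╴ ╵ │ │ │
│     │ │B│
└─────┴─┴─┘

Counting the maze dimensions:
Rows (vertical): 4
Columns (horizontal): 5
Dimensions: 4 × 5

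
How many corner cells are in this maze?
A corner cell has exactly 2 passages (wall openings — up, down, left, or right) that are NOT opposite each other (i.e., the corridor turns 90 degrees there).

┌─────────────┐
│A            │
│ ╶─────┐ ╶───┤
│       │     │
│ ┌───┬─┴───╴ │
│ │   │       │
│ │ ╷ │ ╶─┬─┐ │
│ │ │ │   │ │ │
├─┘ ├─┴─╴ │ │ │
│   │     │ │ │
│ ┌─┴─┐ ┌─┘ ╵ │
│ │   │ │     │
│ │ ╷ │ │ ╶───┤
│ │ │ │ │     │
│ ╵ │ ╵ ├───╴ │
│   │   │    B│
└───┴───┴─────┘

Counting corner cells (2 non-opposite passages):
Total corners: 22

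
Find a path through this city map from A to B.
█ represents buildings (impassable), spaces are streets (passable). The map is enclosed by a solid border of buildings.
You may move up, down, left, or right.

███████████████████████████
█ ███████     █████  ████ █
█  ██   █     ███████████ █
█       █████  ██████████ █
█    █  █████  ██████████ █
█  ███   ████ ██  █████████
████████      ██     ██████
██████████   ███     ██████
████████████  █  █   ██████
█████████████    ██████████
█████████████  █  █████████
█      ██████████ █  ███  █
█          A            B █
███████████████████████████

Finding the shortest path from A to B:
Movement: cardinal only
Path length: 13 steps
Directions: right → right → right → right → right → right → right → right → right → right → right → right → right

Solution:

███████████████████████████
█ ███████     █████  ████ █
█  ██   █     ███████████ █
█       █████  ██████████ █
█    █  █████  ██████████ █
█  ███   ████ ██  █████████
████████      ██     ██████
██████████   ███     ██████
████████████  █  █   ██████
█████████████    ██████████
█████████████  █  █████████
█      ██████████ █  ███  █
█          A→→→→→→→→→→→→B █
███████████████████████████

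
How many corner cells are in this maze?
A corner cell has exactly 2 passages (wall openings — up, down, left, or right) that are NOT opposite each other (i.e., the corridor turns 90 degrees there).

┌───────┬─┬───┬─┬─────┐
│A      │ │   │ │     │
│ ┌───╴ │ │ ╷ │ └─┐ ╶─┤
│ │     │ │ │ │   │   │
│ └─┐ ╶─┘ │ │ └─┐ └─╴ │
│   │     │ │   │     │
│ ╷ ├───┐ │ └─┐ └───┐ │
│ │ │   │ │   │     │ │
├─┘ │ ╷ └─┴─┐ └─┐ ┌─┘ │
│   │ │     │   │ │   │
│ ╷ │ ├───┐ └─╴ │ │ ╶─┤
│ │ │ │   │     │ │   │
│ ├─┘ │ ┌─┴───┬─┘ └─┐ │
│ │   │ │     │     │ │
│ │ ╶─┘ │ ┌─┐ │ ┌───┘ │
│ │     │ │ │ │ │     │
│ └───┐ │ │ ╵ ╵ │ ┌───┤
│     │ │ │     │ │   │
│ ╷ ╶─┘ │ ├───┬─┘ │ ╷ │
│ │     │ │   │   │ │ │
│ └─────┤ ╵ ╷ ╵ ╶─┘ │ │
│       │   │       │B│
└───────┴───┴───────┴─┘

Counting corner cells (2 non-opposite passages):
Total corners: 54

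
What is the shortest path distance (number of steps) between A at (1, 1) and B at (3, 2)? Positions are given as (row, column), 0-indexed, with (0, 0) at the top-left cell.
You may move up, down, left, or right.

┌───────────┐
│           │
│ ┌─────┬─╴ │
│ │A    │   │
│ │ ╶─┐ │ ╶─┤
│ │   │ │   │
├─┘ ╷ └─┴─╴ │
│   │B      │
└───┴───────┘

Finding path from (1, 1) to (3, 2):
Path: (1,1) → (2,1) → (2,2) → (3,2)
Distance: 3 steps

Solution:

┌───────────┐
│           │
│ ┌─────┬─╴ │
│ │A    │   │
│ │ ╶─┐ │ ╶─┤
│ │↳ ↓│ │   │
├─┘ ╷ └─┴─╴ │
│   │B      │
└───┴───────┘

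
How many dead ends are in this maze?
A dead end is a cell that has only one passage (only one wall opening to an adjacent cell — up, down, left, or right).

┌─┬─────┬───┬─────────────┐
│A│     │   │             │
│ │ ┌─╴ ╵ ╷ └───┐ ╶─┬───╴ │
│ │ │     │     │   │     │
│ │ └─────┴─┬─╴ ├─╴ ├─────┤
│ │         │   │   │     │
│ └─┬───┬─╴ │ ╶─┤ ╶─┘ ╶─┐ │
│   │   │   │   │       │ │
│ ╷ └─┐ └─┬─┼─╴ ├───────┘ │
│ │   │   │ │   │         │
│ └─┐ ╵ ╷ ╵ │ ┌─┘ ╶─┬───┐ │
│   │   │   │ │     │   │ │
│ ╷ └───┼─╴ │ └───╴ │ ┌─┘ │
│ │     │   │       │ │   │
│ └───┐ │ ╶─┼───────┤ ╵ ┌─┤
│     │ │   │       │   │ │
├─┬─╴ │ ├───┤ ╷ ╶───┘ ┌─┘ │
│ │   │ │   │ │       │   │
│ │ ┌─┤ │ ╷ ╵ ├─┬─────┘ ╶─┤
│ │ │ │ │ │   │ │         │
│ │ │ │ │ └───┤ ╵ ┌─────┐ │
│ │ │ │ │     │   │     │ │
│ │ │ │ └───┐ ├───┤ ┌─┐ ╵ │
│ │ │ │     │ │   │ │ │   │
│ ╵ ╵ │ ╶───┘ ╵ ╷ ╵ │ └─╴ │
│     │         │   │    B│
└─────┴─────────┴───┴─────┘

Checking each cell for number of passages:

Dead ends found at positions:
  (0, 0)
  (0, 6)
  (1, 2)
  (1, 10)
  (3, 2)
  (3, 4)
  (3, 11)
  (4, 5)
  (5, 7)
  (5, 11)
  (7, 5)
  (7, 9)
  (7, 12)
  (8, 0)
  (9, 2)
  (9, 7)
  (11, 5)
  (11, 10)
Total dead ends: 18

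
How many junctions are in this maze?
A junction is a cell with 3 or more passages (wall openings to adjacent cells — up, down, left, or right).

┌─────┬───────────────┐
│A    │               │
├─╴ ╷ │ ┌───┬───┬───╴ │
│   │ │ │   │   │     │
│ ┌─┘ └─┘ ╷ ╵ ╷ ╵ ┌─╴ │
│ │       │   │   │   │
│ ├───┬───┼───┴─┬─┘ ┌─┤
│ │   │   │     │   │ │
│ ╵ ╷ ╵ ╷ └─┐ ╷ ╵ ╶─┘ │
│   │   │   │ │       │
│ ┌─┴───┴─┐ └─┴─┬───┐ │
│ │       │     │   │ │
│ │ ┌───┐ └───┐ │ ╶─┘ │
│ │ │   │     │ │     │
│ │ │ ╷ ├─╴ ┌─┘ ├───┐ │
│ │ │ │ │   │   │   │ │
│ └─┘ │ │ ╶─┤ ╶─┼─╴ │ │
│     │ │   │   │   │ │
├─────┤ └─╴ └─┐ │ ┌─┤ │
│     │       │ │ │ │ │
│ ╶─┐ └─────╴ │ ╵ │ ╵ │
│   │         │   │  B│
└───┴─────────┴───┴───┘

Checking each cell for number of passages:

Junctions found (3+ passages):
  (0, 1): 3 passages
  (1, 10): 3 passages
  (2, 2): 3 passages
  (3, 6): 3 passages
  (4, 0): 3 passages
  (4, 8): 3 passages
  (4, 10): 3 passages
  (6, 5): 3 passages
  (6, 10): 3 passages
  (9, 5): 3 passages
Total junctions: 10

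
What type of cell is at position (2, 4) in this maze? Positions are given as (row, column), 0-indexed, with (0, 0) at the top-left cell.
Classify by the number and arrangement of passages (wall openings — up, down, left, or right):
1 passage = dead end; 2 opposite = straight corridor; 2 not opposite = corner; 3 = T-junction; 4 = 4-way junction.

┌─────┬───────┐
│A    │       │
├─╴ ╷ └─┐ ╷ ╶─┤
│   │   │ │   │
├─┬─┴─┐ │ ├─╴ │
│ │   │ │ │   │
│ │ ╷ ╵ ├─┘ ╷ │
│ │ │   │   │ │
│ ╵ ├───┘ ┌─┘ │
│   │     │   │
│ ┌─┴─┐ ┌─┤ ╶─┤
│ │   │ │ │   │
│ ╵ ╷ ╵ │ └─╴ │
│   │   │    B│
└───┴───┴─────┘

Checking cell at (2, 4):
Number of passages: 1
Cell type: dead end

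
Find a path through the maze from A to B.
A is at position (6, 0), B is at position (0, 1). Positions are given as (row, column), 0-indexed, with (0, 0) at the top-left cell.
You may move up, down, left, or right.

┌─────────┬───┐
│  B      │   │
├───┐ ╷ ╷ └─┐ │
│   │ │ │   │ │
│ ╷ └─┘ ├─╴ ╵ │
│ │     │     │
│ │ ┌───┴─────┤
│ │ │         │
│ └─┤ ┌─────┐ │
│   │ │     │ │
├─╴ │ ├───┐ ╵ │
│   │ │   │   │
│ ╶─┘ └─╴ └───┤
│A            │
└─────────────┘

Finding the shortest path from (6, 0) to (0, 1):
Path length: 15 steps
Directions: up → right → up → left → up → up → up → right → down → right → right → up → up → left → left

Solution:

┌─────────┬───┐
│  B ← ↰  │   │
├───┐ ╷ ╷ └─┐ │
│↱ ↓│ │↑│   │ │
│ ╷ └─┘ ├─╴ ╵ │
│↑│↳ → ↑│     │
│ │ ┌───┴─────┤
│↑│ │         │
│ └─┤ ┌─────┐ │
│↑ ↰│ │     │ │
├─╴ │ ├───┐ ╵ │
│↱ ↑│ │   │   │
│ ╶─┘ └─╴ └───┤
│A            │
└─────────────┘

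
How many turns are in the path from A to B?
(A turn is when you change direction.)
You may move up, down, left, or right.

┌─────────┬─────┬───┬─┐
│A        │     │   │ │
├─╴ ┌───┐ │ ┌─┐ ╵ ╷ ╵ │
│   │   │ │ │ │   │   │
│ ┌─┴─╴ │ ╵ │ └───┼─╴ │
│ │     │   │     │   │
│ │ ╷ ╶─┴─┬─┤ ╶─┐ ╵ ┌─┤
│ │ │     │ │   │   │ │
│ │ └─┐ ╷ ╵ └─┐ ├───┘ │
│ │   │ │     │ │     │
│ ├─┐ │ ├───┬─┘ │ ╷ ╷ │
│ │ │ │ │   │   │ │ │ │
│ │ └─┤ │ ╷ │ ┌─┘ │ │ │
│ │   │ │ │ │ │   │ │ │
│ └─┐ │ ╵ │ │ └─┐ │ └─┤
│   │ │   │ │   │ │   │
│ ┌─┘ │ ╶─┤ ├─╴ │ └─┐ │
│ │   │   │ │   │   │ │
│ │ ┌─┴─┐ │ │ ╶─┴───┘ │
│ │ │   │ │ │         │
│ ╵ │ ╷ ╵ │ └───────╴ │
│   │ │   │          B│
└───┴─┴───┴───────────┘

Directions: right, right, right, right, down, down, right, up, up, right, right, down, right, up, right, down, right, down, left, down, left, up, left, left, down, right, down, down, left, down, down, right, down, left, down, right, right, right, right, down
Number of turns: 27

Solution:

┌─────────┬─────┬───┬─┐
│A → → → ↓│↱ → ↓│↱ ↓│ │
├─╴ ┌───┐ │ ┌─┐ ╵ ╷ ╵ │
│   │   │↓│↑│ │↳ ↑│↳ ↓│
│ ┌─┴─╴ │ ╵ │ └───┼─╴ │
│ │     │↳ ↑│↓ ← ↰│↓ ↲│
│ │ ╷ ╶─┴─┬─┤ ╶─┐ ╵ ┌─┤
│ │ │     │ │↳ ↓│↑ ↲│ │
│ │ └─┐ ╷ ╵ └─┐ ├───┘ │
│ │   │ │     │↓│     │
│ ├─┐ │ ├───┬─┘ │ ╷ ╷ │
│ │ │ │ │   │↓ ↲│ │ │ │
│ │ └─┤ │ ╷ │ ┌─┘ │ │ │
│ │   │ │ │ │↓│   │ │ │
│ └─┐ │ ╵ │ │ └─┐ │ └─┤
│   │ │   │ │↳ ↓│ │   │
│ ┌─┘ │ ╶─┤ ├─╴ │ └─┐ │
│ │   │   │ │↓ ↲│   │ │
│ │ ┌─┴─┐ │ │ ╶─┴───┘ │
│ │ │   │ │ │↳ → → → ↓│
│ ╵ │ ╷ ╵ │ └───────╴ │
│   │ │   │          B│
└───┴─┴───┴───────────┘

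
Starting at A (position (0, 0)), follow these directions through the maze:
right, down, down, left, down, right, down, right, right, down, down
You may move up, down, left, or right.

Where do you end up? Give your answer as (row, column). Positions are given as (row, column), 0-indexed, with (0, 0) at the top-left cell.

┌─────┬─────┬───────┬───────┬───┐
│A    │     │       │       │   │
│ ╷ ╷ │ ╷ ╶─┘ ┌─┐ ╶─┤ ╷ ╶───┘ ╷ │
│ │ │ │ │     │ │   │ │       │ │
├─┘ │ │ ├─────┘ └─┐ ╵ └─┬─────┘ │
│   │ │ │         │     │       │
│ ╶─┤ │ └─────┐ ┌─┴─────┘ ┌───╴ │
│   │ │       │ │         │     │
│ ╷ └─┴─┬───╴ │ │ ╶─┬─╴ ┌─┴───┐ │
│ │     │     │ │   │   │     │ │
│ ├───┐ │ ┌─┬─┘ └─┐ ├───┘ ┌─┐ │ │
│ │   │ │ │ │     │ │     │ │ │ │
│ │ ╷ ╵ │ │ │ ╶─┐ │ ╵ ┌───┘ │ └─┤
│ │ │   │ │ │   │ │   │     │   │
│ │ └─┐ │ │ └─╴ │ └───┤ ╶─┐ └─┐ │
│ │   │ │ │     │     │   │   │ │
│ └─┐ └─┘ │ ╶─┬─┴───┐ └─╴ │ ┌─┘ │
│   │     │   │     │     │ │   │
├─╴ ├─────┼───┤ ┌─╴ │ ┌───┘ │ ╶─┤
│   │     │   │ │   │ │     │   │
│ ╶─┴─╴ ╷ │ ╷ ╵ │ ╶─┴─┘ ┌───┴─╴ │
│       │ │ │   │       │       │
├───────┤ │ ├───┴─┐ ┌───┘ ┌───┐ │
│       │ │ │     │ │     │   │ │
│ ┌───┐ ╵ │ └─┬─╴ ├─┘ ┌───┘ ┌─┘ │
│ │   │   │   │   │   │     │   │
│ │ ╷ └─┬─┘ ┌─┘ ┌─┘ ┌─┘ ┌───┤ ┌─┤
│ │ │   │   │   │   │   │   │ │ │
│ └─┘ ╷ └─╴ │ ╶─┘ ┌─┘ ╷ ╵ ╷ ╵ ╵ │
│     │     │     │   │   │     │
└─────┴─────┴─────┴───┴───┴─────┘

Following directions step by step:
Start: (0, 0)
  right: (0, 0) → (0, 1)
  down: (0, 1) → (1, 1)
  down: (1, 1) → (2, 1)
  left: (2, 1) → (2, 0)
  down: (2, 0) → (3, 0)
  right: (3, 0) → (3, 1)
  down: (3, 1) → (4, 1)
  right: (4, 1) → (4, 2)
  right: (4, 2) → (4, 3)
  down: (4, 3) → (5, 3)
  down: (5, 3) → (6, 3)
Final position: (6, 3)

Path taken:

┌─────┬─────┬───────┬───────┬───┐
│A ↓  │     │       │       │   │
│ ╷ ╷ │ ╷ ╶─┘ ┌─┐ ╶─┤ ╷ ╶───┘ ╷ │
│ │↓│ │ │     │ │   │ │       │ │
├─┘ │ │ ├─────┘ └─┐ ╵ └─┬─────┘ │
│↓ ↲│ │ │         │     │       │
│ ╶─┤ │ └─────┐ ┌─┴─────┘ ┌───╴ │
│↳ ↓│ │       │ │         │     │
│ ╷ └─┴─┬───╴ │ │ ╶─┬─╴ ┌─┴───┐ │
│ │↳ → ↓│     │ │   │   │     │ │
│ ├───┐ │ ┌─┬─┘ └─┐ ├───┘ ┌─┐ │ │
│ │   │↓│ │ │     │ │     │ │ │ │
│ │ ╷ ╵ │ │ │ ╶─┐ │ ╵ ┌───┘ │ └─┤
│ │ │  B│ │ │   │ │   │     │   │
│ │ └─┐ │ │ └─╴ │ └───┤ ╶─┐ └─┐ │
│ │   │ │ │     │     │   │   │ │
│ └─┐ └─┘ │ ╶─┬─┴───┐ └─╴ │ ┌─┘ │
│   │     │   │     │     │ │   │
├─╴ ├─────┼───┤ ┌─╴ │ ┌───┘ │ ╶─┤
│   │     │   │ │   │ │     │   │
│ ╶─┴─╴ ╷ │ ╷ ╵ │ ╶─┴─┘ ┌───┴─╴ │
│       │ │ │   │       │       │
├───────┤ │ ├───┴─┐ ┌───┘ ┌───┐ │
│       │ │ │     │ │     │   │ │
│ ┌───┐ ╵ │ └─┬─╴ ├─┘ ┌───┘ ┌─┘ │
│ │   │   │   │   │   │     │   │
│ │ ╷ └─┬─┘ ┌─┘ ┌─┘ ┌─┘ ┌───┤ ┌─┤
│ │ │   │   │   │   │   │   │ │ │
│ └─┘ ╷ └─╴ │ ╶─┘ ┌─┘ ╷ ╵ ╷ ╵ ╵ │
│     │     │     │   │   │     │
└─────┴─────┴─────┴───┴───┴─────┘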